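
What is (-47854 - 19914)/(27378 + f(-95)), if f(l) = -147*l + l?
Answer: -8471/5156 ≈ -1.6429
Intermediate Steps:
f(l) = -146*l
(-47854 - 19914)/(27378 + f(-95)) = (-47854 - 19914)/(27378 - 146*(-95)) = -67768/(27378 + 13870) = -67768/41248 = -67768*1/41248 = -8471/5156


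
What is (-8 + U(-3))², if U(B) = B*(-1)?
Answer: 25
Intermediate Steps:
U(B) = -B
(-8 + U(-3))² = (-8 - 1*(-3))² = (-8 + 3)² = (-5)² = 25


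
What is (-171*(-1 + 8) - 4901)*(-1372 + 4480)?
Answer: -18952584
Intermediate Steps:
(-171*(-1 + 8) - 4901)*(-1372 + 4480) = (-171*7 - 4901)*3108 = (-1197 - 4901)*3108 = -6098*3108 = -18952584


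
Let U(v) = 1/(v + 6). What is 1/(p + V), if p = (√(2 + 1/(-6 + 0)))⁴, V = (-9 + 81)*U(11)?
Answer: 612/4649 ≈ 0.13164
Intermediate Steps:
U(v) = 1/(6 + v)
V = 72/17 (V = (-9 + 81)/(6 + 11) = 72/17 ≈ 4.2353)
p = 121/36 (p = (√(2 + 1/(-6)))⁴ = (√(2 - ⅙))⁴ = (√(11/6))⁴ = (√66/6)⁴ = 121/36 ≈ 3.3611)
1/(p + V) = 1/(121/36 + 72/17) = 1/(4649/612) = 612/4649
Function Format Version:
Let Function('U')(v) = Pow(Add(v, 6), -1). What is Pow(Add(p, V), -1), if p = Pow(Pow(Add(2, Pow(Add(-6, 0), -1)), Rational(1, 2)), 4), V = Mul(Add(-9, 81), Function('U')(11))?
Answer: Rational(612, 4649) ≈ 0.13164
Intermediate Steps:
Function('U')(v) = Pow(Add(6, v), -1)
V = Rational(72, 17) (V = Mul(Add(-9, 81), Pow(Add(6, 11), -1)) = Mul(72, Pow(17, -1)) = Mul(72, Rational(1, 17)) = Rational(72, 17) ≈ 4.2353)
p = Rational(121, 36) (p = Pow(Pow(Add(2, Pow(-6, -1)), Rational(1, 2)), 4) = Pow(Pow(Add(2, Rational(-1, 6)), Rational(1, 2)), 4) = Pow(Pow(Rational(11, 6), Rational(1, 2)), 4) = Pow(Mul(Rational(1, 6), Pow(66, Rational(1, 2))), 4) = Rational(121, 36) ≈ 3.3611)
Pow(Add(p, V), -1) = Pow(Add(Rational(121, 36), Rational(72, 17)), -1) = Pow(Rational(4649, 612), -1) = Rational(612, 4649)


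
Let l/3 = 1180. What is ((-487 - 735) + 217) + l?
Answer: 2535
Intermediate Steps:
l = 3540 (l = 3*1180 = 3540)
((-487 - 735) + 217) + l = ((-487 - 735) + 217) + 3540 = (-1222 + 217) + 3540 = -1005 + 3540 = 2535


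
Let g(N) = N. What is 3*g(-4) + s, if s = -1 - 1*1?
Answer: -14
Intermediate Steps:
s = -2 (s = -1 - 1 = -2)
3*g(-4) + s = 3*(-4) - 2 = -12 - 2 = -14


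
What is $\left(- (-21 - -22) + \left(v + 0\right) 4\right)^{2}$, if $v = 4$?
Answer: $225$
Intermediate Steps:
$\left(- (-21 - -22) + \left(v + 0\right) 4\right)^{2} = \left(- (-21 - -22) + \left(4 + 0\right) 4\right)^{2} = \left(- (-21 + 22) + 4 \cdot 4\right)^{2} = \left(\left(-1\right) 1 + 16\right)^{2} = \left(-1 + 16\right)^{2} = 15^{2} = 225$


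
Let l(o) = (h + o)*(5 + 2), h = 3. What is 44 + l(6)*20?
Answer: 1304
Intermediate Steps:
l(o) = 21 + 7*o (l(o) = (3 + o)*(5 + 2) = (3 + o)*7 = 21 + 7*o)
44 + l(6)*20 = 44 + (21 + 7*6)*20 = 44 + (21 + 42)*20 = 44 + 63*20 = 44 + 1260 = 1304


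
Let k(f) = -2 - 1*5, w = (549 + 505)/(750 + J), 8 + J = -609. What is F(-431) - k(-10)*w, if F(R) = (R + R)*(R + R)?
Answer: 14118890/19 ≈ 7.4310e+5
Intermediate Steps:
J = -617 (J = -8 - 609 = -617)
F(R) = 4*R² (F(R) = (2*R)*(2*R) = 4*R²)
w = 1054/133 (w = (549 + 505)/(750 - 617) = 1054/133 ≈ 7.9248)
k(f) = -7 (k(f) = -2 - 5 = -7)
F(-431) - k(-10)*w = 4*(-431)² - (-7)*1054/133 = 4*185761 - 1*(-1054/19) = 743044 + 1054/19 = 14118890/19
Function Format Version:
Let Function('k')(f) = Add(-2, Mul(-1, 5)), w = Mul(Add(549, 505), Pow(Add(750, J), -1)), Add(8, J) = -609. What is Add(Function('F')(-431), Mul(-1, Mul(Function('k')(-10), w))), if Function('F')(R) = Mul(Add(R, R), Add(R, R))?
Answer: Rational(14118890, 19) ≈ 7.4310e+5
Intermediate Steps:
J = -617 (J = Add(-8, -609) = -617)
Function('F')(R) = Mul(4, Pow(R, 2)) (Function('F')(R) = Mul(Mul(2, R), Mul(2, R)) = Mul(4, Pow(R, 2)))
w = Rational(1054, 133) (w = Mul(Add(549, 505), Pow(Add(750, -617), -1)) = Mul(1054, Pow(133, -1)) = Mul(1054, Rational(1, 133)) = Rational(1054, 133) ≈ 7.9248)
Function('k')(f) = -7 (Function('k')(f) = Add(-2, -5) = -7)
Add(Function('F')(-431), Mul(-1, Mul(Function('k')(-10), w))) = Add(Mul(4, Pow(-431, 2)), Mul(-1, Mul(-7, Rational(1054, 133)))) = Add(Mul(4, 185761), Mul(-1, Rational(-1054, 19))) = Add(743044, Rational(1054, 19)) = Rational(14118890, 19)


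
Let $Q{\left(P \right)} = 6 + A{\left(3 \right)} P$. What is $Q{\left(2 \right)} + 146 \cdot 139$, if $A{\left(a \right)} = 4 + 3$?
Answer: $20314$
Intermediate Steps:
$A{\left(a \right)} = 7$
$Q{\left(P \right)} = 6 + 7 P$
$Q{\left(2 \right)} + 146 \cdot 139 = \left(6 + 7 \cdot 2\right) + 146 \cdot 139 = \left(6 + 14\right) + 20294 = 20 + 20294 = 20314$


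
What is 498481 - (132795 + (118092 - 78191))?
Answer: 325785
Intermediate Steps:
498481 - (132795 + (118092 - 78191)) = 498481 - (132795 + 39901) = 498481 - 1*172696 = 498481 - 172696 = 325785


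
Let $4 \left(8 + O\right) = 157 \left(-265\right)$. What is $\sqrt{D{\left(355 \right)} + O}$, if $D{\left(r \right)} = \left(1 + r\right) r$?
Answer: $\frac{7 \sqrt{9467}}{2} \approx 340.54$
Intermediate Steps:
$D{\left(r \right)} = r \left(1 + r\right)$
$O = - \frac{41637}{4}$ ($O = -8 + \frac{157 \left(-265\right)}{4} = -8 + \frac{1}{4} \left(-41605\right) = -8 - \frac{41605}{4} = - \frac{41637}{4} \approx -10409.0$)
$\sqrt{D{\left(355 \right)} + O} = \sqrt{355 \left(1 + 355\right) - \frac{41637}{4}} = \sqrt{355 \cdot 356 - \frac{41637}{4}} = \sqrt{126380 - \frac{41637}{4}} = \sqrt{\frac{463883}{4}} = \frac{7 \sqrt{9467}}{2}$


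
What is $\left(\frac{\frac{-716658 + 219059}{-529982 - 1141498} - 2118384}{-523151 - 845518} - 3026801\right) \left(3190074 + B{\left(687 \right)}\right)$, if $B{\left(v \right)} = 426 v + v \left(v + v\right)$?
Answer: $- \frac{5108690013416209967588821}{381283810020} \approx -1.3399 \cdot 10^{13}$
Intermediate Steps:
$B{\left(v \right)} = 2 v^{2} + 426 v$ ($B{\left(v \right)} = 426 v + v 2 v = 426 v + 2 v^{2} = 2 v^{2} + 426 v$)
$\left(\frac{\frac{-716658 + 219059}{-529982 - 1141498} - 2118384}{-523151 - 845518} - 3026801\right) \left(3190074 + B{\left(687 \right)}\right) = \left(\frac{\frac{-716658 + 219059}{-529982 - 1141498} - 2118384}{-523151 - 845518} - 3026801\right) \left(3190074 + 2 \cdot 687 \left(213 + 687\right)\right) = \left(\frac{- \frac{497599}{-1671480} - 2118384}{-1368669} - 3026801\right) \left(3190074 + 2 \cdot 687 \cdot 900\right) = \left(\left(\left(-497599\right) \left(- \frac{1}{1671480}\right) - 2118384\right) \left(- \frac{1}{1368669}\right) - 3026801\right) \left(3190074 + 1236600\right) = \left(\left(\frac{497599}{1671480} - 2118384\right) \left(- \frac{1}{1368669}\right) - 3026801\right) 4426674 = \left(\left(- \frac{3540835990721}{1671480}\right) \left(- \frac{1}{1368669}\right) - 3026801\right) 4426674 = \left(\frac{3540835990721}{2287702860120} - 3026801\right) 4426674 = \left(- \frac{6924417763878085399}{2287702860120}\right) 4426674 = - \frac{5108690013416209967588821}{381283810020}$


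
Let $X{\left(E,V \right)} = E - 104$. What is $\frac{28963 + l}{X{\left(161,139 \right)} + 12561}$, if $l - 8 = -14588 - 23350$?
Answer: $- \frac{2989}{4206} \approx -0.71065$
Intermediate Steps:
$X{\left(E,V \right)} = -104 + E$ ($X{\left(E,V \right)} = E - 104 = -104 + E$)
$l = -37930$ ($l = 8 - 37938 = -37930$)
$\frac{28963 + l}{X{\left(161,139 \right)} + 12561} = \frac{28963 - 37930}{\left(-104 + 161\right) + 12561} = - \frac{8967}{57 + 12561} = - \frac{8967}{12618} = \left(-8967\right) \frac{1}{12618} = - \frac{2989}{4206}$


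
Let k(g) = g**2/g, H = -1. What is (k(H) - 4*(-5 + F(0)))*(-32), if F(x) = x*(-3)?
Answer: -608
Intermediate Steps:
F(x) = -3*x
k(g) = g
(k(H) - 4*(-5 + F(0)))*(-32) = (-1 - 4*(-5 - 3*0))*(-32) = (-1 - 4*(-5 + 0))*(-32) = (-1 - 4*(-5))*(-32) = (-1 + 20)*(-32) = 19*(-32) = -608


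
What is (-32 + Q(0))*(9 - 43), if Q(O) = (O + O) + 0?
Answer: 1088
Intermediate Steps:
Q(O) = 2*O (Q(O) = 2*O + 0 = 2*O)
(-32 + Q(0))*(9 - 43) = (-32 + 2*0)*(9 - 43) = (-32 + 0)*(-34) = -32*(-34) = 1088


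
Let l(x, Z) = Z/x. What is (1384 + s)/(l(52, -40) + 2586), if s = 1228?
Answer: 8489/8402 ≈ 1.0104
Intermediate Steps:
(1384 + s)/(l(52, -40) + 2586) = (1384 + 1228)/(-40/52 + 2586) = 2612/(-40*1/52 + 2586) = 2612/(-10/13 + 2586) = 2612/(33608/13) = 2612*(13/33608) = 8489/8402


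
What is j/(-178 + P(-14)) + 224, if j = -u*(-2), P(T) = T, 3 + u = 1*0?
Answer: 7169/32 ≈ 224.03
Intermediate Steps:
u = -3 (u = -3 + 1*0 = -3 + 0 = -3)
j = -6 (j = -1*(-3)*(-2) = 3*(-2) = -6)
j/(-178 + P(-14)) + 224 = -6/(-178 - 14) + 224 = -6/(-192) + 224 = -6*(-1/192) + 224 = 1/32 + 224 = 7169/32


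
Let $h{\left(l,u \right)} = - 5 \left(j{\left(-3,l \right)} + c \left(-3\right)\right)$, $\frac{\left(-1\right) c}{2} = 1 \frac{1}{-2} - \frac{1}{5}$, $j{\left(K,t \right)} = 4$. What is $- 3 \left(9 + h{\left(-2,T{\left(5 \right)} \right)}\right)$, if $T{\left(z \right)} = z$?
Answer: $-30$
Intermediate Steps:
$c = \frac{7}{5}$ ($c = - 2 \left(1 \frac{1}{-2} - \frac{1}{5}\right) = - 2 \left(1 \left(- \frac{1}{2}\right) - \frac{1}{5}\right) = - 2 \left(- \frac{1}{2} - \frac{1}{5}\right) = \left(-2\right) \left(- \frac{7}{10}\right) = \frac{7}{5} \approx 1.4$)
$h{\left(l,u \right)} = 1$ ($h{\left(l,u \right)} = - 5 \left(4 + \frac{7}{5} \left(-3\right)\right) = - 5 \left(4 - \frac{21}{5}\right) = \left(-5\right) \left(- \frac{1}{5}\right) = 1$)
$- 3 \left(9 + h{\left(-2,T{\left(5 \right)} \right)}\right) = - 3 \left(9 + 1\right) = \left(-3\right) 10 = -30$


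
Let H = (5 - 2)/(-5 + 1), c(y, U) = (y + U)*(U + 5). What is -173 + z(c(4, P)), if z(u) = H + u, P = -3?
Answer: -687/4 ≈ -171.75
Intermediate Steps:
c(y, U) = (5 + U)*(U + y) (c(y, U) = (U + y)*(5 + U) = (5 + U)*(U + y))
H = -3/4 (H = 3/(-4) = 3*(-1/4) = -3/4 ≈ -0.75000)
z(u) = -3/4 + u
-173 + z(c(4, P)) = -173 + (-3/4 + ((-3)**2 + 5*(-3) + 5*4 - 3*4)) = -173 + (-3/4 + (9 - 15 + 20 - 12)) = -173 + (-3/4 + 2) = -173 + 5/4 = -687/4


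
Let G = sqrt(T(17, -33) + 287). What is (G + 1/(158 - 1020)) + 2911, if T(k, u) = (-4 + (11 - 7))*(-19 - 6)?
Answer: 2509281/862 + sqrt(287) ≈ 2927.9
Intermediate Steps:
T(k, u) = 0 (T(k, u) = (-4 + 4)*(-25) = 0*(-25) = 0)
G = sqrt(287) (G = sqrt(0 + 287) = sqrt(287) ≈ 16.941)
(G + 1/(158 - 1020)) + 2911 = (sqrt(287) + 1/(158 - 1020)) + 2911 = (sqrt(287) + 1/(-862)) + 2911 = (sqrt(287) - 1/862) + 2911 = (-1/862 + sqrt(287)) + 2911 = 2509281/862 + sqrt(287)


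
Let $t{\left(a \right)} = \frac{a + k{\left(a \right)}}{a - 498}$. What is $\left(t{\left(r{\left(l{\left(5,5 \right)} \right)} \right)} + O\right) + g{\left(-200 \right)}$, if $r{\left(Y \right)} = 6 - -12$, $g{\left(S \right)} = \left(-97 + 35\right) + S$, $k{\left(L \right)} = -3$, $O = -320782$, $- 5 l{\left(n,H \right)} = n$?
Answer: $- \frac{10273409}{32} \approx -3.2104 \cdot 10^{5}$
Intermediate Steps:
$l{\left(n,H \right)} = - \frac{n}{5}$
$g{\left(S \right)} = -62 + S$
$r{\left(Y \right)} = 18$ ($r{\left(Y \right)} = 6 + 12 = 18$)
$t{\left(a \right)} = \frac{-3 + a}{-498 + a}$ ($t{\left(a \right)} = \frac{a - 3}{a - 498} = \frac{-3 + a}{-498 + a}$)
$\left(t{\left(r{\left(l{\left(5,5 \right)} \right)} \right)} + O\right) + g{\left(-200 \right)} = \left(\frac{-3 + 18}{-498 + 18} - 320782\right) - 262 = \left(\frac{1}{-480} \cdot 15 - 320782\right) - 262 = \left(\left(- \frac{1}{480}\right) 15 - 320782\right) - 262 = \left(- \frac{1}{32} - 320782\right) - 262 = - \frac{10265025}{32} - 262 = - \frac{10273409}{32}$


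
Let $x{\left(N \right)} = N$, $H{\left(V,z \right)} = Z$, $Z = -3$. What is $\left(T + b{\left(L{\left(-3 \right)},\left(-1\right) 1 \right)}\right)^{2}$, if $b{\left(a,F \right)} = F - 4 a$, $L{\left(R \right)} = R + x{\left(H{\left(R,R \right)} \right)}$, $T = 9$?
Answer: $1024$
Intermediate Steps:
$H{\left(V,z \right)} = -3$
$L{\left(R \right)} = -3 + R$ ($L{\left(R \right)} = R - 3 = -3 + R$)
$\left(T + b{\left(L{\left(-3 \right)},\left(-1\right) 1 \right)}\right)^{2} = \left(9 - \left(1 + 4 \left(-3 - 3\right)\right)\right)^{2} = \left(9 - -23\right)^{2} = \left(9 + \left(-1 + 24\right)\right)^{2} = \left(9 + 23\right)^{2} = 32^{2} = 1024$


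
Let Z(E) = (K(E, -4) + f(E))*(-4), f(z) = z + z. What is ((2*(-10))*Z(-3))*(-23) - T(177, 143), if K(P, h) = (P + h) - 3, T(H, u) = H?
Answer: 29263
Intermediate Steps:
f(z) = 2*z
K(P, h) = -3 + P + h
Z(E) = 28 - 12*E (Z(E) = ((-3 + E - 4) + 2*E)*(-4) = ((-7 + E) + 2*E)*(-4) = (-7 + 3*E)*(-4) = 28 - 12*E)
((2*(-10))*Z(-3))*(-23) - T(177, 143) = ((2*(-10))*(28 - 12*(-3)))*(-23) - 1*177 = -20*(28 + 36)*(-23) - 177 = -20*64*(-23) - 177 = -1280*(-23) - 177 = 29440 - 177 = 29263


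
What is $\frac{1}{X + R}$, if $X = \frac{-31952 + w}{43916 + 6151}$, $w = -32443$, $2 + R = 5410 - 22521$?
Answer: $- \frac{5563}{95206774} \approx -5.8431 \cdot 10^{-5}$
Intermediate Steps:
$R = -17113$ ($R = -2 + \left(5410 - 22521\right) = -2 - 17111 = -17113$)
$X = - \frac{7155}{5563}$ ($X = \frac{-31952 - 32443}{43916 + 6151} = - \frac{64395}{50067} = \left(-64395\right) \frac{1}{50067} = - \frac{7155}{5563} \approx -1.2862$)
$\frac{1}{X + R} = \frac{1}{- \frac{7155}{5563} - 17113} = \frac{1}{- \frac{95206774}{5563}} = - \frac{5563}{95206774}$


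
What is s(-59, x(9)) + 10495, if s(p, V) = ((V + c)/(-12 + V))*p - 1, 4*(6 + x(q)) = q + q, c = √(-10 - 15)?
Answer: 94387/9 + 590*I/27 ≈ 10487.0 + 21.852*I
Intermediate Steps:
c = 5*I (c = √(-25) = 5*I ≈ 5.0*I)
x(q) = -6 + q/2 (x(q) = -6 + (q + q)/4 = -6 + (2*q)/4 = -6 + q/2)
s(p, V) = -1 + p*(V + 5*I)/(-12 + V) (s(p, V) = ((V + 5*I)/(-12 + V))*p - 1 = p*(V + 5*I)/(-12 + V) - 1 = -1 + p*(V + 5*I)/(-12 + V))
s(-59, x(9)) + 10495 = (12 - (-6 + (½)*9) + (-6 + (½)*9)*(-59) + 5*I*(-59))/(-12 + (-6 + (½)*9)) + 10495 = (12 - (-6 + 9/2) + (-6 + 9/2)*(-59) - 295*I)/(-12 + (-6 + 9/2)) + 10495 = (12 - 1*(-3/2) - 3/2*(-59) - 295*I)/(-12 - 3/2) + 10495 = (12 + 3/2 + 177/2 - 295*I)/(-27/2) + 10495 = -2*(102 - 295*I)/27 + 10495 = (-68/9 + 590*I/27) + 10495 = 94387/9 + 590*I/27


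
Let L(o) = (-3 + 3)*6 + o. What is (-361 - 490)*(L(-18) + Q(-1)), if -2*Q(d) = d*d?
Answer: 31487/2 ≈ 15744.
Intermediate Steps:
Q(d) = -d**2/2 (Q(d) = -d*d/2 = -d**2/2)
L(o) = o (L(o) = 0*6 + o = 0 + o = o)
(-361 - 490)*(L(-18) + Q(-1)) = (-361 - 490)*(-18 - 1/2*(-1)**2) = -851*(-18 - 1/2*1) = -851*(-18 - 1/2) = -851*(-37/2) = 31487/2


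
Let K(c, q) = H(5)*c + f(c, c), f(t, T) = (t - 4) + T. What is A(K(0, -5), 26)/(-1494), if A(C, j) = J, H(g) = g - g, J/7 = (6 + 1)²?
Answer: -343/1494 ≈ -0.22958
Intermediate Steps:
f(t, T) = -4 + T + t (f(t, T) = (-4 + t) + T = -4 + T + t)
J = 343 (J = 7*(6 + 1)² = 7*7² = 7*49 = 343)
H(g) = 0
K(c, q) = -4 + 2*c (K(c, q) = 0*c + (-4 + c + c) = 0 + (-4 + 2*c) = -4 + 2*c)
A(C, j) = 343
A(K(0, -5), 26)/(-1494) = 343/(-1494) = 343*(-1/1494) = -343/1494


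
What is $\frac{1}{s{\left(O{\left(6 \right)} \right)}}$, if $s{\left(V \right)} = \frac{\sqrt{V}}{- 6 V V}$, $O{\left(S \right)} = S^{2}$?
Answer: $-1296$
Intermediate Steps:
$s{\left(V \right)} = - \frac{1}{6 V^{\frac{3}{2}}}$ ($s{\left(V \right)} = \frac{\sqrt{V}}{\left(-6\right) V^{2}} = - \frac{1}{6 V^{2}} \sqrt{V} = - \frac{1}{6 V^{\frac{3}{2}}}$)
$\frac{1}{s{\left(O{\left(6 \right)} \right)}} = \frac{1}{\left(- \frac{1}{6}\right) \frac{1}{216}} = \frac{1}{- \frac{1}{1296}} = -1296$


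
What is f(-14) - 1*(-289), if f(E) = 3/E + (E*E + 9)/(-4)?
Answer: 6651/28 ≈ 237.54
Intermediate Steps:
f(E) = -9/4 + 3/E - E²/4 (f(E) = 3/E + (E² + 9)*(-¼) = 3/E + (9 + E²)*(-¼) = 3/E + (-9/4 - E²/4) = -9/4 + 3/E - E²/4)
f(-14) - 1*(-289) = (¼)*(12 - 1*(-14)³ - 9*(-14))/(-14) - 1*(-289) = (¼)*(-1/14)*(12 - 1*(-2744) + 126) + 289 = (¼)*(-1/14)*(12 + 2744 + 126) + 289 = (¼)*(-1/14)*2882 + 289 = -1441/28 + 289 = 6651/28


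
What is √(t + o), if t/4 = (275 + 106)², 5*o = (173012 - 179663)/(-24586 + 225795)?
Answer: 9*√7255372804646405/1006045 ≈ 762.00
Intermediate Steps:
o = -6651/1006045 (o = ((173012 - 179663)/(-24586 + 225795))/5 = (-6651/201209)/5 = (-6651*1/201209)/5 = (⅕)*(-6651/201209) = -6651/1006045 ≈ -0.0066110)
t = 580644 (t = 4*(275 + 106)² = 4*381² = 4*145161 = 580644)
√(t + o) = √(580644 - 6651/1006045) = √(584153986329/1006045) = 9*√7255372804646405/1006045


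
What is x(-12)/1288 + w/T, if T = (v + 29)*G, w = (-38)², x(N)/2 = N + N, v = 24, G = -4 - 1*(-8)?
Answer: 57803/8533 ≈ 6.7741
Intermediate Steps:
G = 4 (G = -4 + 8 = 4)
x(N) = 4*N (x(N) = 2*(N + N) = 2*(2*N) = 4*N)
w = 1444
T = 212 (T = (24 + 29)*4 = 53*4 = 212)
x(-12)/1288 + w/T = (4*(-12))/1288 + 1444/212 = -48*1/1288 + 1444*(1/212) = -6/161 + 361/53 = 57803/8533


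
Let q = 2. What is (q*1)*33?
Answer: 66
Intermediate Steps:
(q*1)*33 = (2*1)*33 = 2*33 = 66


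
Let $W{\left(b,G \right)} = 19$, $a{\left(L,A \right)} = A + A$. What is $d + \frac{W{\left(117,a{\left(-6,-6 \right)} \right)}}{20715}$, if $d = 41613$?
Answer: $\frac{862013314}{20715} \approx 41613.0$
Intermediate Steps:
$a{\left(L,A \right)} = 2 A$
$d + \frac{W{\left(117,a{\left(-6,-6 \right)} \right)}}{20715} = 41613 + \frac{19}{20715} = \frac{862013314}{20715}$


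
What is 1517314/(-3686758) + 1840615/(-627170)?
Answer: -773751589755/231222401486 ≈ -3.3464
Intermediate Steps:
1517314/(-3686758) + 1840615/(-627170) = 1517314*(-1/3686758) + 1840615*(-1/627170) = -758657/1843379 - 368123/125434 = -773751589755/231222401486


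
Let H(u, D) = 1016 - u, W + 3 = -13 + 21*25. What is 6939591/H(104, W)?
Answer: 2313197/304 ≈ 7609.2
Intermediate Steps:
W = 509 (W = -3 + (-13 + 21*25) = -3 + (-13 + 525) = -3 + 512 = 509)
6939591/H(104, W) = 6939591/(1016 - 1*104) = 6939591/(1016 - 104) = 6939591/912 = 6939591*(1/912) = 2313197/304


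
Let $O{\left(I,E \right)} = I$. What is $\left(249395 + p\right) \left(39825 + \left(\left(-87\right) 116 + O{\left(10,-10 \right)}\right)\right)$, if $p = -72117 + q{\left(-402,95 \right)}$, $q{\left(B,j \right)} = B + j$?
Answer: $5263648453$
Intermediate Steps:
$p = -72424$ ($p = -72117 + \left(-402 + 95\right) = -72117 - 307 = -72424$)
$\left(249395 + p\right) \left(39825 + \left(\left(-87\right) 116 + O{\left(10,-10 \right)}\right)\right) = \left(249395 - 72424\right) \left(39825 + \left(\left(-87\right) 116 + 10\right)\right) = 176971 \left(39825 + \left(-10092 + 10\right)\right) = 176971 \left(39825 - 10082\right) = 176971 \cdot 29743 = 5263648453$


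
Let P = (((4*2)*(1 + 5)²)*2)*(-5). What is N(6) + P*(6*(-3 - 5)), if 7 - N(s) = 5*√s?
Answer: 138247 - 5*√6 ≈ 1.3823e+5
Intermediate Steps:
N(s) = 7 - 5*√s
P = -2880 (P = ((8*6²)*2)*(-5) = ((8*36)*2)*(-5) = (288*2)*(-5) = 576*(-5) = -2880)
N(6) + P*(6*(-3 - 5)) = (7 - 5*√6) - 17280*(-3 - 5) = (7 - 5*√6) - 17280*(-8) = (7 - 5*√6) - 2880*(-48) = (7 - 5*√6) + 138240 = 138247 - 5*√6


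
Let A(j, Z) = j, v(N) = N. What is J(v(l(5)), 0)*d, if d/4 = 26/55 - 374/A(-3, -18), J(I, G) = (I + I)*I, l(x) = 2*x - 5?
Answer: 825920/33 ≈ 25028.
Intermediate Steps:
l(x) = -5 + 2*x
J(I, G) = 2*I² (J(I, G) = (2*I)*I = 2*I²)
d = 82592/165 (d = 4*(26/55 - 374/(-3)) = 4*(26*(1/55) - 374*(-⅓)) = 4*(26/55 + 374/3) = 4*(20648/165) = 82592/165 ≈ 500.56)
J(v(l(5)), 0)*d = (2*(-5 + 2*5)²)*(82592/165) = (2*(-5 + 10)²)*(82592/165) = (2*5²)*(82592/165) = (2*25)*(82592/165) = 50*(82592/165) = 825920/33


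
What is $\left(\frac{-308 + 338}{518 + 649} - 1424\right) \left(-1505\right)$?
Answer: $\frac{833658630}{389} \approx 2.1431 \cdot 10^{6}$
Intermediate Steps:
$\left(\frac{-308 + 338}{518 + 649} - 1424\right) \left(-1505\right) = \left(\frac{30}{1167} - 1424\right) \left(-1505\right) = \left(30 \cdot \frac{1}{1167} - 1424\right) \left(-1505\right) = \left(\frac{10}{389} - 1424\right) \left(-1505\right) = \left(- \frac{553926}{389}\right) \left(-1505\right) = \frac{833658630}{389}$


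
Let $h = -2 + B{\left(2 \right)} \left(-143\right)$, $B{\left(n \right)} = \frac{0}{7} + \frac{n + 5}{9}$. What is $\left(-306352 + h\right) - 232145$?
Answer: $- \frac{4847492}{9} \approx -5.3861 \cdot 10^{5}$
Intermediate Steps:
$B{\left(n \right)} = \frac{5}{9} + \frac{n}{9}$ ($B{\left(n \right)} = 0 \cdot \frac{1}{7} + \left(5 + n\right) \frac{1}{9} = 0 + \left(\frac{5}{9} + \frac{n}{9}\right) = \frac{5}{9} + \frac{n}{9}$)
$h = - \frac{1019}{9}$ ($h = -2 + \left(\frac{5}{9} + \frac{1}{9} \cdot 2\right) \left(-143\right) = -2 + \left(\frac{5}{9} + \frac{2}{9}\right) \left(-143\right) = -2 + \frac{7}{9} \left(-143\right) = -2 - \frac{1001}{9} = - \frac{1019}{9} \approx -113.22$)
$\left(-306352 + h\right) - 232145 = \left(-306352 - \frac{1019}{9}\right) - 232145 = - \frac{2758187}{9} - 232145 = - \frac{4847492}{9}$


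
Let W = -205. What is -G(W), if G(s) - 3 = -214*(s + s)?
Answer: -87743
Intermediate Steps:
G(s) = 3 - 428*s (G(s) = 3 - 214*(s + s) = 3 - 428*s)
-G(W) = -(3 - 428*(-205)) = -(3 + 87740) = -1*87743 = -87743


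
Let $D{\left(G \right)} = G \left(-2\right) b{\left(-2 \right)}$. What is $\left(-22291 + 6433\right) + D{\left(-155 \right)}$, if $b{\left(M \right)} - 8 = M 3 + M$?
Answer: $-15858$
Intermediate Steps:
$b{\left(M \right)} = 8 + 4 M$ ($b{\left(M \right)} = 8 + \left(M 3 + M\right) = 8 + \left(3 M + M\right) = 8 + 4 M$)
$D{\left(G \right)} = 0$ ($D{\left(G \right)} = G \left(-2\right) \left(8 + 4 \left(-2\right)\right) = - 2 G \left(8 - 8\right) = - 2 G 0 = 0$)
$\left(-22291 + 6433\right) + D{\left(-155 \right)} = \left(-22291 + 6433\right) + 0 = -15858 + 0 = -15858$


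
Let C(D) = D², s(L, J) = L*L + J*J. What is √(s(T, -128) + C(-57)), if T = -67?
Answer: √24122 ≈ 155.31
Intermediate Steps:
s(L, J) = J² + L² (s(L, J) = L² + J² = J² + L²)
√(s(T, -128) + C(-57)) = √(((-128)² + (-67)²) + (-57)²) = √((16384 + 4489) + 3249) = √(20873 + 3249) = √24122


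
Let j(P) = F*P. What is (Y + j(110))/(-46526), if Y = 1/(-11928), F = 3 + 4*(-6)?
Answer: 27553681/554962128 ≈ 0.049650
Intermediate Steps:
F = -21 (F = 3 - 24 = -21)
Y = -1/11928 ≈ -8.3836e-5
j(P) = -21*P
(Y + j(110))/(-46526) = (-1/11928 - 21*110)/(-46526) = (-1/11928 - 2310)*(-1/46526) = -27553681/11928*(-1/46526) = 27553681/554962128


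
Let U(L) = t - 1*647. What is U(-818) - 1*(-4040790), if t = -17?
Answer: 4040126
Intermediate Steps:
U(L) = -664 (U(L) = -17 - 1*647 = -17 - 647 = -664)
U(-818) - 1*(-4040790) = -664 - 1*(-4040790) = -664 + 4040790 = 4040126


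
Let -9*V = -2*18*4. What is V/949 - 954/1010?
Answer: -444593/479245 ≈ -0.92769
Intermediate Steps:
V = 16 (V = -(-2*18)*4/9 = -(-4)*4 = -1/9*(-144) = 16)
V/949 - 954/1010 = 16/949 - 954/1010 = 16*(1/949) - 954*1/1010 = 16/949 - 477/505 = -444593/479245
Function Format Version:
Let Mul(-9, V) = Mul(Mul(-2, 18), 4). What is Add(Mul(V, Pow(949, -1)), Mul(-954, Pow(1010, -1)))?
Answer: Rational(-444593, 479245) ≈ -0.92769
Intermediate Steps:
V = 16 (V = Mul(Rational(-1, 9), Mul(Mul(-2, 18), 4)) = Mul(Rational(-1, 9), Mul(-36, 4)) = Mul(Rational(-1, 9), -144) = 16)
Add(Mul(V, Pow(949, -1)), Mul(-954, Pow(1010, -1))) = Add(Mul(16, Pow(949, -1)), Mul(-954, Pow(1010, -1))) = Add(Mul(16, Rational(1, 949)), Mul(-954, Rational(1, 1010))) = Add(Rational(16, 949), Rational(-477, 505)) = Rational(-444593, 479245)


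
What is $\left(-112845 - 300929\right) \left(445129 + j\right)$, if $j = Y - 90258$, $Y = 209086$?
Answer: $-233350743718$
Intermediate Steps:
$j = 118828$ ($j = 209086 - 90258 = 118828$)
$\left(-112845 - 300929\right) \left(445129 + j\right) = \left(-112845 - 300929\right) \left(445129 + 118828\right) = \left(-413774\right) 563957 = -233350743718$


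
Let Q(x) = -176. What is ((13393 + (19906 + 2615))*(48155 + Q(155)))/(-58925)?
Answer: -1723117806/58925 ≈ -29243.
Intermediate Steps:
((13393 + (19906 + 2615))*(48155 + Q(155)))/(-58925) = ((13393 + (19906 + 2615))*(48155 - 176))/(-58925) = ((13393 + 22521)*47979)*(-1/58925) = (35914*47979)*(-1/58925) = 1723117806*(-1/58925) = -1723117806/58925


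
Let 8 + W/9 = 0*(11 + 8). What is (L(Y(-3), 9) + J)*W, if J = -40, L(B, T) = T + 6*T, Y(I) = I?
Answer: -1656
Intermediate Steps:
L(B, T) = 7*T
W = -72 (W = -72 + 9*(0*(11 + 8)) = -72 + 9*(0*19) = -72 + 9*0 = -72 + 0 = -72)
(L(Y(-3), 9) + J)*W = (7*9 - 40)*(-72) = (63 - 40)*(-72) = 23*(-72) = -1656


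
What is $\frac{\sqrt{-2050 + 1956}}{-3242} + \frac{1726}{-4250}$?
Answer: $- \frac{863}{2125} - \frac{i \sqrt{94}}{3242} \approx -0.40612 - 0.0029905 i$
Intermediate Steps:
$\frac{\sqrt{-2050 + 1956}}{-3242} + \frac{1726}{-4250} = \sqrt{-94} \left(- \frac{1}{3242}\right) + 1726 \left(- \frac{1}{4250}\right) = i \sqrt{94} \left(- \frac{1}{3242}\right) - \frac{863}{2125} = - \frac{i \sqrt{94}}{3242} - \frac{863}{2125} = - \frac{863}{2125} - \frac{i \sqrt{94}}{3242}$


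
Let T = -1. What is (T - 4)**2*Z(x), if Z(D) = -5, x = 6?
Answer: -125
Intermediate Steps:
(T - 4)**2*Z(x) = (-1 - 4)**2*(-5) = (-5)**2*(-5) = 25*(-5) = -125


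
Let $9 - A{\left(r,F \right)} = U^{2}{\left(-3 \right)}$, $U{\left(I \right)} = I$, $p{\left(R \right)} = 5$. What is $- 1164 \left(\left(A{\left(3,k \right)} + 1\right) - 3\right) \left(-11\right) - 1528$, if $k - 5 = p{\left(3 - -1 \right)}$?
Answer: $-27136$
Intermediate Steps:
$k = 10$ ($k = 5 + 5 = 10$)
$A{\left(r,F \right)} = 0$ ($A{\left(r,F \right)} = 9 - \left(-3\right)^{2} = 9 - 9 = 0$)
$- 1164 \left(\left(A{\left(3,k \right)} + 1\right) - 3\right) \left(-11\right) - 1528 = - 1164 \left(\left(0 + 1\right) - 3\right) \left(-11\right) - 1528 = - 1164 \left(1 - 3\right) \left(-11\right) - 1528 = - 1164 \left(\left(-2\right) \left(-11\right)\right) - 1528 = \left(-1164\right) 22 - 1528 = -25608 - 1528 = -27136$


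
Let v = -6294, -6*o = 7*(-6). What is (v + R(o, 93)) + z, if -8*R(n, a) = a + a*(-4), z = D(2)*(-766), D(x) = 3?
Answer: -68457/8 ≈ -8557.1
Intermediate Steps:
o = 7 (o = -7*(-6)/6 = -⅙*(-42) = 7)
z = -2298 (z = 3*(-766) = -2298)
R(n, a) = 3*a/8 (R(n, a) = -(a + a*(-4))/8 = -(a - 4*a)/8 = -(-3)*a/8 = 3*a/8)
(v + R(o, 93)) + z = (-6294 + (3/8)*93) - 2298 = (-6294 + 279/8) - 2298 = -50073/8 - 2298 = -68457/8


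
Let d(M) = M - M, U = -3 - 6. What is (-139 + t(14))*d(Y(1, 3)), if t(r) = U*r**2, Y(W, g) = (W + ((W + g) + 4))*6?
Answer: 0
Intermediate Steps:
U = -9
Y(W, g) = 24 + 6*g + 12*W (Y(W, g) = (W + (4 + W + g))*6 = (4 + g + 2*W)*6 = 24 + 6*g + 12*W)
d(M) = 0
t(r) = -9*r**2
(-139 + t(14))*d(Y(1, 3)) = (-139 - 9*14**2)*0 = (-139 - 9*196)*0 = (-139 - 1764)*0 = -1903*0 = 0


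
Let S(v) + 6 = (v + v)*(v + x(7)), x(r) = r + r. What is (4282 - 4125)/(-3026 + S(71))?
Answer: 157/9038 ≈ 0.017371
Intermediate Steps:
x(r) = 2*r
S(v) = -6 + 2*v*(14 + v) (S(v) = -6 + (v + v)*(v + 2*7) = -6 + (2*v)*(v + 14) = -6 + (2*v)*(14 + v) = -6 + 2*v*(14 + v))
(4282 - 4125)/(-3026 + S(71)) = (4282 - 4125)/(-3026 + (-6 + 2*71**2 + 28*71)) = 157/(-3026 + (-6 + 2*5041 + 1988)) = 157/(-3026 + (-6 + 10082 + 1988)) = 157/(-3026 + 12064) = 157/9038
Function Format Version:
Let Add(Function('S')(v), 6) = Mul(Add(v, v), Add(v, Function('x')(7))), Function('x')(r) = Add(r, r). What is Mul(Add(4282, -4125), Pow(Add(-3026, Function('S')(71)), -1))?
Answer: Rational(157, 9038) ≈ 0.017371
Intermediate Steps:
Function('x')(r) = Mul(2, r)
Function('S')(v) = Add(-6, Mul(2, v, Add(14, v))) (Function('S')(v) = Add(-6, Mul(Add(v, v), Add(v, Mul(2, 7)))) = Add(-6, Mul(Mul(2, v), Add(v, 14))) = Add(-6, Mul(Mul(2, v), Add(14, v))) = Add(-6, Mul(2, v, Add(14, v))))
Mul(Add(4282, -4125), Pow(Add(-3026, Function('S')(71)), -1)) = Mul(Add(4282, -4125), Pow(Add(-3026, Add(-6, Mul(2, Pow(71, 2)), Mul(28, 71))), -1)) = Mul(157, Pow(Add(-3026, Add(-6, Mul(2, 5041), 1988)), -1)) = Mul(157, Pow(Add(-3026, Add(-6, 10082, 1988)), -1)) = Mul(157, Pow(Add(-3026, 12064), -1)) = Mul(157, Pow(9038, -1)) = Mul(157, Rational(1, 9038)) = Rational(157, 9038)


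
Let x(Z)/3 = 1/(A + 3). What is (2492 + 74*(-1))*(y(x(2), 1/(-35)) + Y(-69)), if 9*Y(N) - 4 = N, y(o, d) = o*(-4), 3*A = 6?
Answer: -348998/15 ≈ -23267.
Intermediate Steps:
A = 2 (A = (⅓)*6 = 2)
x(Z) = ⅗ (x(Z) = 3/(2 + 3) = 3/5 = 3*(⅕) = ⅗)
y(o, d) = -4*o
Y(N) = 4/9 + N/9
(2492 + 74*(-1))*(y(x(2), 1/(-35)) + Y(-69)) = (2492 + 74*(-1))*(-4*⅗ + (4/9 + (⅑)*(-69))) = (2492 - 74)*(-12/5 + (4/9 - 23/3)) = 2418*(-12/5 - 65/9) = 2418*(-433/45) = -348998/15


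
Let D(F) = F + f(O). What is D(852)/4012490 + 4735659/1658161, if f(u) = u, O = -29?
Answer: 19003149047413/6653354430890 ≈ 2.8562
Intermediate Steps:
D(F) = -29 + F (D(F) = F - 29 = -29 + F)
D(852)/4012490 + 4735659/1658161 = (-29 + 852)/4012490 + 4735659/1658161 = 823*(1/4012490) + 4735659*(1/1658161) = 823/4012490 + 4735659/1658161 = 19003149047413/6653354430890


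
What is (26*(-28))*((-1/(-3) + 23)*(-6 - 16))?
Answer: 1121120/3 ≈ 3.7371e+5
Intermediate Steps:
(26*(-28))*((-1/(-3) + 23)*(-6 - 16)) = -728*(-1*(-⅓) + 23)*(-22) = -728*(⅓ + 23)*(-22) = -50960*(-22)/3 = -728*(-1540/3) = 1121120/3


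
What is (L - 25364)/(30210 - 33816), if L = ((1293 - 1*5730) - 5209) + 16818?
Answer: 3032/601 ≈ 5.0449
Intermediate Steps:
L = 7172 (L = ((1293 - 5730) - 5209) + 16818 = (-4437 - 5209) + 16818 = -9646 + 16818 = 7172)
(L - 25364)/(30210 - 33816) = (7172 - 25364)/(30210 - 33816) = -18192/(-3606) = -18192*(-1/3606) = 3032/601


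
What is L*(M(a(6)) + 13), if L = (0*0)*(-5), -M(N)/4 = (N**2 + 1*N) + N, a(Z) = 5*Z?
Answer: 0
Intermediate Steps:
M(N) = -8*N - 4*N**2 (M(N) = -4*((N**2 + 1*N) + N) = -4*((N**2 + N) + N) = -4*((N + N**2) + N) = -4*(N**2 + 2*N) = -8*N - 4*N**2)
L = 0 (L = 0*(-5) = 0)
L*(M(a(6)) + 13) = 0*(-4*5*6*(2 + 5*6) + 13) = 0*(-4*30*(2 + 30) + 13) = 0*(-4*30*32 + 13) = 0*(-3840 + 13) = 0*(-3827) = 0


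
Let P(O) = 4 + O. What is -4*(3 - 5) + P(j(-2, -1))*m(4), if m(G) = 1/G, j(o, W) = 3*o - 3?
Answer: 27/4 ≈ 6.7500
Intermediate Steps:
j(o, W) = -3 + 3*o
-4*(3 - 5) + P(j(-2, -1))*m(4) = -4*(3 - 5) + (4 + (-3 + 3*(-2)))/4 = -4*(-2) + (4 + (-3 - 6))*(¼) = 8 + (4 - 9)*(¼) = 8 - 5*¼ = 8 - 5/4 = 27/4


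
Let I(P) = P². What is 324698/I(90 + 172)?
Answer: 162349/34322 ≈ 4.7302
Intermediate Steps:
324698/I(90 + 172) = 324698/((90 + 172)²) = 324698/(262²) = 324698/68644 = 324698*(1/68644) = 162349/34322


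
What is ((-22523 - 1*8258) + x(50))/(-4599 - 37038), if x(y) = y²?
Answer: 9427/13879 ≈ 0.67923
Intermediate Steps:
((-22523 - 1*8258) + x(50))/(-4599 - 37038) = ((-22523 - 1*8258) + 50²)/(-4599 - 37038) = ((-22523 - 8258) + 2500)/(-41637) = (-30781 + 2500)*(-1/41637) = -28281*(-1/41637) = 9427/13879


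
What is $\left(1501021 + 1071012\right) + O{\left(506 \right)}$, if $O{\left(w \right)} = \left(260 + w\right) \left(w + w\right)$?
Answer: $3347225$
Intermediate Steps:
$O{\left(w \right)} = 2 w \left(260 + w\right)$ ($O{\left(w \right)} = \left(260 + w\right) 2 w = 2 w \left(260 + w\right)$)
$\left(1501021 + 1071012\right) + O{\left(506 \right)} = \left(1501021 + 1071012\right) + 2 \cdot 506 \left(260 + 506\right) = 2572033 + 2 \cdot 506 \cdot 766 = 2572033 + 775192 = 3347225$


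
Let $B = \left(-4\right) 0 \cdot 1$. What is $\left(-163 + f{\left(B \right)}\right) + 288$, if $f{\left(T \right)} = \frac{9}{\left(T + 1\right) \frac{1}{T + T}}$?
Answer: $125$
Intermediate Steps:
$B = 0$ ($B = 0 \cdot 1 = 0$)
$f{\left(T \right)} = \frac{18 T}{1 + T}$ ($f{\left(T \right)} = \frac{9}{\left(1 + T\right) \frac{1}{2 T}} = \frac{9}{\frac{1}{2} \frac{1}{T} \left(1 + T\right)} = 9 \frac{2 T}{1 + T} = \frac{18 T}{1 + T}$)
$\left(-163 + f{\left(B \right)}\right) + 288 = \left(-163 + 18 \cdot 0 \frac{1}{1 + 0}\right) + 288 = \left(-163 + 18 \cdot 0 \cdot 1^{-1}\right) + 288 = \left(-163 + 18 \cdot 0 \cdot 1\right) + 288 = \left(-163 + 0\right) + 288 = -163 + 288 = 125$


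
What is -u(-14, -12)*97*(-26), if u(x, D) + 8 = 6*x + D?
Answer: -262288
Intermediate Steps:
u(x, D) = -8 + D + 6*x (u(x, D) = -8 + (6*x + D) = -8 + (D + 6*x) = -8 + D + 6*x)
-u(-14, -12)*97*(-26) = -(-8 - 12 + 6*(-14))*97*(-26) = -(-8 - 12 - 84)*97*(-26) = -(-104*97)*(-26) = -(-10088)*(-26) = -1*262288 = -262288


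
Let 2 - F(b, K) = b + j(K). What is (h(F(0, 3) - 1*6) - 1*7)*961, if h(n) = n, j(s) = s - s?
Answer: -10571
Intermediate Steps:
j(s) = 0
F(b, K) = 2 - b (F(b, K) = 2 - (b + 0) = 2 - b)
(h(F(0, 3) - 1*6) - 1*7)*961 = (((2 - 1*0) - 1*6) - 1*7)*961 = (((2 + 0) - 6) - 7)*961 = ((2 - 6) - 7)*961 = (-4 - 7)*961 = -11*961 = -10571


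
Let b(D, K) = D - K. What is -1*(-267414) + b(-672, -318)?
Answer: 267060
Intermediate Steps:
-1*(-267414) + b(-672, -318) = -1*(-267414) + (-672 - 1*(-318)) = 267414 + (-672 + 318) = 267414 - 354 = 267060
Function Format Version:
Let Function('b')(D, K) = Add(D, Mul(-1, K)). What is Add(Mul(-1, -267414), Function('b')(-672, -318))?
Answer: 267060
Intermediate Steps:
Add(Mul(-1, -267414), Function('b')(-672, -318)) = Add(Mul(-1, -267414), Add(-672, Mul(-1, -318))) = Add(267414, Add(-672, 318)) = Add(267414, -354) = 267060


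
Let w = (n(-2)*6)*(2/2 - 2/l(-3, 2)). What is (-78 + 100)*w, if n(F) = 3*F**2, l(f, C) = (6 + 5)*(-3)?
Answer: 1680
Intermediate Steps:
l(f, C) = -33 (l(f, C) = 11*(-3) = -33)
w = 840/11 (w = ((3*(-2)**2)*6)*(2/2 - 2/(-33)) = ((3*4)*6)*(2*(1/2) - 2*(-1/33)) = (12*6)*(1 + 2/33) = 72*(35/33) = 840/11 ≈ 76.364)
(-78 + 100)*w = (-78 + 100)*(840/11) = 22*(840/11) = 1680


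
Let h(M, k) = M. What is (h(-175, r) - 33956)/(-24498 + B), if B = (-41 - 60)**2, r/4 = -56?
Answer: 34131/14297 ≈ 2.3873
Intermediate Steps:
r = -224 (r = 4*(-56) = -224)
B = 10201 (B = (-101)**2 = 10201)
(h(-175, r) - 33956)/(-24498 + B) = (-175 - 33956)/(-24498 + 10201) = -34131/(-14297) = -34131*(-1/14297) = 34131/14297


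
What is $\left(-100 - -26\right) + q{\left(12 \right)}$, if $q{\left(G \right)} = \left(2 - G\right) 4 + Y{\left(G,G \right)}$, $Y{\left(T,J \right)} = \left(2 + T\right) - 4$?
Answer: $-104$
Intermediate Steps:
$Y{\left(T,J \right)} = -2 + T$
$q{\left(G \right)} = 6 - 3 G$ ($q{\left(G \right)} = \left(2 - G\right) 4 + \left(-2 + G\right) = \left(8 - 4 G\right) + \left(-2 + G\right) = 6 - 3 G$)
$\left(-100 - -26\right) + q{\left(12 \right)} = \left(-100 - -26\right) + \left(6 - 36\right) = \left(-100 + 26\right) + \left(6 - 36\right) = -74 - 30 = -104$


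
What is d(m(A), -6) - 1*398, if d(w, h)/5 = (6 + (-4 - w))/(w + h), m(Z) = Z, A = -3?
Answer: -3607/9 ≈ -400.78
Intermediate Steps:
d(w, h) = 5*(2 - w)/(h + w) (d(w, h) = 5*((6 + (-4 - w))/(w + h)) = 5*((2 - w)/(h + w)) = 5*(2 - w)/(h + w))
d(m(A), -6) - 1*398 = 5*(2 - 1*(-3))/(-6 - 3) - 1*398 = 5*(2 + 3)/(-9) - 398 = 5*(-⅑)*5 - 398 = -25/9 - 398 = -3607/9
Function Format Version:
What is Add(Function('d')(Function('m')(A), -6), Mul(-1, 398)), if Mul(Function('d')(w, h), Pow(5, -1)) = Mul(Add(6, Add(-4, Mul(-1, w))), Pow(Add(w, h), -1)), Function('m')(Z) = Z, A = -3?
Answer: Rational(-3607, 9) ≈ -400.78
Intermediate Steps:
Function('d')(w, h) = Mul(5, Pow(Add(h, w), -1), Add(2, Mul(-1, w))) (Function('d')(w, h) = Mul(5, Mul(Add(6, Add(-4, Mul(-1, w))), Pow(Add(w, h), -1))) = Mul(5, Mul(Add(2, Mul(-1, w)), Pow(Add(h, w), -1))) = Mul(5, Mul(Pow(Add(h, w), -1), Add(2, Mul(-1, w)))) = Mul(5, Pow(Add(h, w), -1), Add(2, Mul(-1, w))))
Add(Function('d')(Function('m')(A), -6), Mul(-1, 398)) = Add(Mul(5, Pow(Add(-6, -3), -1), Add(2, Mul(-1, -3))), Mul(-1, 398)) = Add(Mul(5, Pow(-9, -1), Add(2, 3)), -398) = Add(Mul(5, Rational(-1, 9), 5), -398) = Add(Rational(-25, 9), -398) = Rational(-3607, 9)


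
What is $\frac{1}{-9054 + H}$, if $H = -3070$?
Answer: $- \frac{1}{12124} \approx -8.2481 \cdot 10^{-5}$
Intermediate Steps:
$\frac{1}{-9054 + H} = \frac{1}{-9054 - 3070} = \frac{1}{-12124} = - \frac{1}{12124}$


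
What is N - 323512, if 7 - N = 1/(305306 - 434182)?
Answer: -41692030379/128876 ≈ -3.2351e+5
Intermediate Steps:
N = 902133/128876 (N = 7 - 1/(305306 - 434182) = 7 - 1/(-128876) = 7 - 1*(-1/128876) = 7 + 1/128876 = 902133/128876 ≈ 7.0000)
N - 323512 = 902133/128876 - 323512 = -41692030379/128876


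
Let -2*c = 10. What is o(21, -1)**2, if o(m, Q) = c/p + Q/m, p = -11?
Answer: 8836/53361 ≈ 0.16559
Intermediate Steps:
c = -5 (c = -1/2*10 = -5)
o(m, Q) = 5/11 + Q/m (o(m, Q) = -5/(-11) + Q/m = -5*(-1/11) + Q/m = 5/11 + Q/m)
o(21, -1)**2 = (5/11 - 1/21)**2 = (94/231)**2 = 8836/53361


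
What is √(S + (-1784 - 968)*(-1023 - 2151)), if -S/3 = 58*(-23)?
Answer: 5*√349554 ≈ 2956.2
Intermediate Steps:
S = 4002 (S = -174*(-23) = -3*(-1334) = 4002)
√(S + (-1784 - 968)*(-1023 - 2151)) = √(4002 + (-1784 - 968)*(-1023 - 2151)) = √(4002 - 2752*(-3174)) = √(4002 + 8734848) = √8738850 = 5*√349554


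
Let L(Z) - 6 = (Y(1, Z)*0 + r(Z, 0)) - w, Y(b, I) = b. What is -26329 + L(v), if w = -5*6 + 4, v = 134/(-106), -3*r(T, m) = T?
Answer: -4181156/159 ≈ -26297.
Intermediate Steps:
r(T, m) = -T/3
v = -67/53 (v = 134*(-1/106) = -67/53 ≈ -1.2642)
w = -26 (w = -30 + 4 = -26)
L(Z) = 32 - Z/3 (L(Z) = 6 + ((1*0 - Z/3) - 1*(-26)) = 6 + ((0 - Z/3) + 26) = 6 + (-Z/3 + 26) = 6 + (26 - Z/3) = 32 - Z/3)
-26329 + L(v) = -26329 + (32 - 1/3*(-67/53)) = -26329 + (32 + 67/159) = -26329 + 5155/159 = -4181156/159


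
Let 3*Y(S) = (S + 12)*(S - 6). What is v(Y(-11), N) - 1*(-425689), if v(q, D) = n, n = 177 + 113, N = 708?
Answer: 425979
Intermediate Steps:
Y(S) = (-6 + S)*(12 + S)/3 (Y(S) = ((S + 12)*(S - 6))/3 = ((12 + S)*(-6 + S))/3 = ((-6 + S)*(12 + S))/3 = (-6 + S)*(12 + S)/3)
n = 290
v(q, D) = 290
v(Y(-11), N) - 1*(-425689) = 290 - 1*(-425689) = 290 + 425689 = 425979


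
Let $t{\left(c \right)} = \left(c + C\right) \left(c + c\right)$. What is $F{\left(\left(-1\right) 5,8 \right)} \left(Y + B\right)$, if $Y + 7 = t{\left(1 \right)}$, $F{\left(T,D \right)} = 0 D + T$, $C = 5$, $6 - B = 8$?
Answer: $-15$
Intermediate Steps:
$B = -2$ ($B = 6 - 8 = -2$)
$t{\left(c \right)} = 2 c \left(5 + c\right)$ ($t{\left(c \right)} = \left(c + 5\right) \left(c + c\right) = \left(5 + c\right) 2 c = 2 c \left(5 + c\right)$)
$F{\left(T,D \right)} = T$ ($F{\left(T,D \right)} = 0 + T = T$)
$Y = 5$ ($Y = -7 + 2 \cdot 1 \left(5 + 1\right) = -7 + 2 \cdot 1 \cdot 6 = -7 + 12 = 5$)
$F{\left(\left(-1\right) 5,8 \right)} \left(Y + B\right) = \left(-1\right) 5 \left(5 - 2\right) = \left(-5\right) 3 = -15$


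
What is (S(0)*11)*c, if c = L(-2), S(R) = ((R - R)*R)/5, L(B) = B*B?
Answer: 0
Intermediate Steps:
L(B) = B²
S(R) = 0 (S(R) = (0*R)*(⅕) = 0*(⅕) = 0)
c = 4 (c = (-2)² = 4)
(S(0)*11)*c = (0*11)*4 = 0*4 = 0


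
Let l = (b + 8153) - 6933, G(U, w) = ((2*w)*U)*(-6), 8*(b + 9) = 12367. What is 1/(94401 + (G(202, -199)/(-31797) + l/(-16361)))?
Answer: 1387281912/130939520270471 ≈ 1.0595e-5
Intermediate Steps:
b = 12295/8 (b = -9 + (⅛)*12367 = -9 + 12367/8 = 12295/8 ≈ 1536.9)
G(U, w) = -12*U*w (G(U, w) = (2*U*w)*(-6) = -12*U*w)
l = 22055/8 (l = (12295/8 + 8153) - 6933 = 77519/8 - 6933 = 22055/8 ≈ 2756.9)
1/(94401 + (G(202, -199)/(-31797) + l/(-16361))) = 1/(94401 + (-12*202*(-199)/(-31797) + (22055/8)/(-16361))) = 1/(94401 + (482376*(-1/31797) + (22055/8)*(-1/16361))) = 1/(94401 + (-160792/10599 - 22055/130888)) = 1/(94401 - 21279504241/1387281912) = 1/(130939520270471/1387281912) = 1387281912/130939520270471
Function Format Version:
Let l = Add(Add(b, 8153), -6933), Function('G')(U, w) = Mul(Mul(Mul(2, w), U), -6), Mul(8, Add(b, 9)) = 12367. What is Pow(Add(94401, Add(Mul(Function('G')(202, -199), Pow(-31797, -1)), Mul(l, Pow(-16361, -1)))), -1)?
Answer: Rational(1387281912, 130939520270471) ≈ 1.0595e-5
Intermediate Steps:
b = Rational(12295, 8) (b = Add(-9, Mul(Rational(1, 8), 12367)) = Add(-9, Rational(12367, 8)) = Rational(12295, 8) ≈ 1536.9)
Function('G')(U, w) = Mul(-12, U, w) (Function('G')(U, w) = Mul(Mul(2, U, w), -6) = Mul(-12, U, w))
l = Rational(22055, 8) (l = Add(Add(Rational(12295, 8), 8153), -6933) = Add(Rational(77519, 8), -6933) = Rational(22055, 8) ≈ 2756.9)
Pow(Add(94401, Add(Mul(Function('G')(202, -199), Pow(-31797, -1)), Mul(l, Pow(-16361, -1)))), -1) = Pow(Add(94401, Add(Mul(Mul(-12, 202, -199), Pow(-31797, -1)), Mul(Rational(22055, 8), Pow(-16361, -1)))), -1) = Pow(Add(94401, Add(Mul(482376, Rational(-1, 31797)), Mul(Rational(22055, 8), Rational(-1, 16361)))), -1) = Pow(Add(94401, Add(Rational(-160792, 10599), Rational(-22055, 130888))), -1) = Pow(Add(94401, Rational(-21279504241, 1387281912)), -1) = Pow(Rational(130939520270471, 1387281912), -1) = Rational(1387281912, 130939520270471)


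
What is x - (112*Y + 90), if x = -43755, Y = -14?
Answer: -42277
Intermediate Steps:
x - (112*Y + 90) = -43755 - (112*(-14) + 90) = -43755 - (-1568 + 90) = -43755 - 1*(-1478) = -43755 + 1478 = -42277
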